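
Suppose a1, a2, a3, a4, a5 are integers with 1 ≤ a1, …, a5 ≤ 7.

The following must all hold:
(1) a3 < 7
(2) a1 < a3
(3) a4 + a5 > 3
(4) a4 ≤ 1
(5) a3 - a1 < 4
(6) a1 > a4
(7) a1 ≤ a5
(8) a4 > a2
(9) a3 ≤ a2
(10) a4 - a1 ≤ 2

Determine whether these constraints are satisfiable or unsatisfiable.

Unsatisfiable

Constraints 2, 6, 8, and 9 give a4 < a1, a1 < a3, a3 ≤ a2, a2 < a4. Chaining: a4 < a1 < a3 ≤ a2 < a4, which forces a4 < a4 — impossible.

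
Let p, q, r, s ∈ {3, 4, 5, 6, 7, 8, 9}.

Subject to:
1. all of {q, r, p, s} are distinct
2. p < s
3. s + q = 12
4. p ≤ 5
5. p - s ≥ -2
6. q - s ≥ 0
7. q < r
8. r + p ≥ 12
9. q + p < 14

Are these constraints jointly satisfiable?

Satisfiable

Try p = 4, q = 7, r = 8, s = 5.
Check constraint 3: s + q = 12; constraint 5: p - s = -1; constraint 6: q - s = 2. The remaining constraints are straightforward to verify.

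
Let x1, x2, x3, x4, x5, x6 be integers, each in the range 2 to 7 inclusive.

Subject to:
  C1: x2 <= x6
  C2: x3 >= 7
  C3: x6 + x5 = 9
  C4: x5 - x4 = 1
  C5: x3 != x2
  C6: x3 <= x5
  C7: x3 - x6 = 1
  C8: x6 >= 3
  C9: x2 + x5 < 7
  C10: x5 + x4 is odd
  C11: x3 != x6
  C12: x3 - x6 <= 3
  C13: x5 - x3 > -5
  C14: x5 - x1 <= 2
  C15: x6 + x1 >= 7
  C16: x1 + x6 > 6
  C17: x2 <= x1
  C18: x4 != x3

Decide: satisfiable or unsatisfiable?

From constraint 8: x6 ≥ 3. From constraints 2 and 6: x5 ≥ x3 ≥ 7. Hence x6 + x5 ≥ 10. But constraint 3 requires x6 + x5 = 9, and 9 < 10. Contradiction.

Unsatisfiable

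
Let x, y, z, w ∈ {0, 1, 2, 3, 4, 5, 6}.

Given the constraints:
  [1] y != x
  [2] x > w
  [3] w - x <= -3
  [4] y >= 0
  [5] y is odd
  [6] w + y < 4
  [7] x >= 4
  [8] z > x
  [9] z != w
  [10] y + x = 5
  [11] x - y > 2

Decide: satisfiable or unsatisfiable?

Satisfiable

The assignment x = 4, y = 1, z = 5, w = 0 works:
  constraint 3 holds since w - x = -4.
  constraint 6 holds since w + y = 1.
The rest check out directly.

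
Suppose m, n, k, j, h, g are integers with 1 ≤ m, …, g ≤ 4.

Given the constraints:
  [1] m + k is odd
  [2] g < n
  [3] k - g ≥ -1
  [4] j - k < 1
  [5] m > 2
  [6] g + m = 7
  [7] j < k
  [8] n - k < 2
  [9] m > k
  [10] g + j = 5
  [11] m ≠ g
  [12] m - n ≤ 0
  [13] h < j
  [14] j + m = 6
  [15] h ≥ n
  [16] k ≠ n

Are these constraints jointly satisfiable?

Constraints 7, 9, 12, 13, and 15 give j < k, k < m, m ≤ n, n ≤ h, h < j. Chaining: j < k < m ≤ n ≤ h < j, which forces j < j — impossible.

Unsatisfiable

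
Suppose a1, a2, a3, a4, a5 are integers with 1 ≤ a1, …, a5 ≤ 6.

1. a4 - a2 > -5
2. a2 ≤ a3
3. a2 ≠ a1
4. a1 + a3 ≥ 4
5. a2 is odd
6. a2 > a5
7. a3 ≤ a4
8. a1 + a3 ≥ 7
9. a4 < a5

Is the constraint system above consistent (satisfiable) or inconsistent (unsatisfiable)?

Constraints 2, 6, 7, and 9 give a2 ≤ a3, a3 ≤ a4, a4 < a5, a5 < a2. Chaining: a2 ≤ a3 ≤ a4 < a5 < a2, which forces a2 < a2 — impossible.

Unsatisfiable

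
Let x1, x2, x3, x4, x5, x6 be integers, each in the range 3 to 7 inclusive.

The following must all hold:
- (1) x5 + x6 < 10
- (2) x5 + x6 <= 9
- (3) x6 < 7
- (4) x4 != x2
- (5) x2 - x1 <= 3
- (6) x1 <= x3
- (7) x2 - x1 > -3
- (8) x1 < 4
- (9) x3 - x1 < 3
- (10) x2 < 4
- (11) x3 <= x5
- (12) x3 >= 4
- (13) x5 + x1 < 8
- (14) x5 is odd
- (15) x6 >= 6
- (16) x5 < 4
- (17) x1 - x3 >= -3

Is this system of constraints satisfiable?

From constraints 11 and 12: x5 ≥ x3 ≥ 4. From constraint 15: x6 ≥ 6. Hence x5 + x6 ≥ 10. But constraint 2 requires x5 + x6 ≤ 9, and 9 < 10. Contradiction.

Unsatisfiable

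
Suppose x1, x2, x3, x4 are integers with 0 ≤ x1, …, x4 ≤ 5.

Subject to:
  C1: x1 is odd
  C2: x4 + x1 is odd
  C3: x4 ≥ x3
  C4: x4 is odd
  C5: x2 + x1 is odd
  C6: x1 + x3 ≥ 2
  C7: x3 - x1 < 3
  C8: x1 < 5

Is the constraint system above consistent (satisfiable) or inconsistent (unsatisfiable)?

Constraint 4 makes x4 odd and constraint 1 makes x1 odd, so x4 + x1 must be even. Constraint 2 says x4 + x1 is odd — contradiction.

Unsatisfiable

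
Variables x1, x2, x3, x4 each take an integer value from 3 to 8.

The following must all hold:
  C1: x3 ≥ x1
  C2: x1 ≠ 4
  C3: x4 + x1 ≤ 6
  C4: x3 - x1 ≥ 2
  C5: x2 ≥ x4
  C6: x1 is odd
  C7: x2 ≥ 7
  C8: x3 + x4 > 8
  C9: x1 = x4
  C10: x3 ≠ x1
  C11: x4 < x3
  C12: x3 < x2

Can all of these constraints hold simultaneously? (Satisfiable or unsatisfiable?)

Satisfiable

The assignment x1 = 3, x2 = 7, x3 = 6, x4 = 3 works:
  constraint 3 holds since x4 + x1 = 6.
  constraint 4 holds since x3 - x1 = 3.
  constraint 8 holds since x3 + x4 = 9.
The rest check out directly.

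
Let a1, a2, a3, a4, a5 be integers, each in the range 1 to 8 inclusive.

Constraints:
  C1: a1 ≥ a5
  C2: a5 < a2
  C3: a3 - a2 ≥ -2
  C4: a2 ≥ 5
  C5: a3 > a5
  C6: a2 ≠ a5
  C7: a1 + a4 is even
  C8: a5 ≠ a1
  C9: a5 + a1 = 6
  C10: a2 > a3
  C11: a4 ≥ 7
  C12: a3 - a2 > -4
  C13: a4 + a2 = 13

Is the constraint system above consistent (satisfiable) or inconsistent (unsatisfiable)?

One satisfying assignment is a1 = 4, a2 = 5, a3 = 4, a4 = 8, a5 = 2.
For the less obvious constraints — constraint 3: a3 - a2 = -1; constraint 9: a5 + a1 = 6; constraint 12: a3 - a2 = -1 — and the others hold by inspection.

Satisfiable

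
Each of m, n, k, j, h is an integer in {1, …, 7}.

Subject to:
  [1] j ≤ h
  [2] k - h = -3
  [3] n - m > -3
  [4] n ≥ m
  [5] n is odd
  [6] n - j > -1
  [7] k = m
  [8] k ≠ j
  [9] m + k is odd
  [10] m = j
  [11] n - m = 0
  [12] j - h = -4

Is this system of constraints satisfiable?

Unsatisfiable

From constraints 7 and 10, k = m = j, so k = j. But constraint 8 says k ≠ j. Contradiction.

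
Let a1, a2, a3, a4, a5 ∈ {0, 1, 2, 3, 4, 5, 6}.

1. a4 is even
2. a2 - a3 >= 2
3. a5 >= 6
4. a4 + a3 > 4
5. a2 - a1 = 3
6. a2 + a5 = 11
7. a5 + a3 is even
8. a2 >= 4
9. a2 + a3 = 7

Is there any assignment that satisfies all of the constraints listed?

One satisfying assignment is a1 = 2, a2 = 5, a3 = 2, a4 = 4, a5 = 6.
For the less obvious constraints — constraint 2: a2 - a3 = 3; constraint 4: a4 + a3 = 6; constraint 5: a2 - a1 = 3 — and the others hold by inspection.

Satisfiable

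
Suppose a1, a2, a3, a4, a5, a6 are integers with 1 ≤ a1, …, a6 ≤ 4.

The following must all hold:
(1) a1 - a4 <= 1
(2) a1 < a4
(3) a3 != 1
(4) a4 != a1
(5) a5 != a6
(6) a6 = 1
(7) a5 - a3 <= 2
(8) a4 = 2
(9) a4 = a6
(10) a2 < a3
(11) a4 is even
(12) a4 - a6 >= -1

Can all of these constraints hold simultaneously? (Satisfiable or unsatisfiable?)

Unsatisfiable

Constraint 8 fixes a4 = 2 and constraint 6 fixes a6 = 1, but constraint 9 requires a4 = a6. Since 2 ≠ 1, contradiction.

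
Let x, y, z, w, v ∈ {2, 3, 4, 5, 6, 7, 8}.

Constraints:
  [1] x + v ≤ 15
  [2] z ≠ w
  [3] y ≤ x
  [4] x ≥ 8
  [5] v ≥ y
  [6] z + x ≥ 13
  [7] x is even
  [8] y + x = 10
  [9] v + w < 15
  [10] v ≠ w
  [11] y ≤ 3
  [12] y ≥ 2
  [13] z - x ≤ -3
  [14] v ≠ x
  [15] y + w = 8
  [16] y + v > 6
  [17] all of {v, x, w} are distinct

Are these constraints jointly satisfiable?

Satisfiable

Setting (x, y, z, w, v) = (8, 2, 5, 6, 7) satisfies everything: constraint 1: x + v = 15; constraint 6: z + x = 13, and the others follow.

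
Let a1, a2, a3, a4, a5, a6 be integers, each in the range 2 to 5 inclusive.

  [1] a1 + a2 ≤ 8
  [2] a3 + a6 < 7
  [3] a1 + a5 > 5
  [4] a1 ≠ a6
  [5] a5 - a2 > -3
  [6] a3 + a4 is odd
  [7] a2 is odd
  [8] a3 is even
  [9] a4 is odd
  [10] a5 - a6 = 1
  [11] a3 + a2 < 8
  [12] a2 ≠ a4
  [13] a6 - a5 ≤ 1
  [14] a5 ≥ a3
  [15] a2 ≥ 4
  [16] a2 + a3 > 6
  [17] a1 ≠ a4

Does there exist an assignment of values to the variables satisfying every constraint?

Take a1 = 2, a2 = 5, a3 = 2, a4 = 3, a5 = 4, a6 = 3. Then constraint 1: a1 + a2 = 7; constraint 2: a3 + a6 = 5, and every other listed constraint is also met.

Satisfiable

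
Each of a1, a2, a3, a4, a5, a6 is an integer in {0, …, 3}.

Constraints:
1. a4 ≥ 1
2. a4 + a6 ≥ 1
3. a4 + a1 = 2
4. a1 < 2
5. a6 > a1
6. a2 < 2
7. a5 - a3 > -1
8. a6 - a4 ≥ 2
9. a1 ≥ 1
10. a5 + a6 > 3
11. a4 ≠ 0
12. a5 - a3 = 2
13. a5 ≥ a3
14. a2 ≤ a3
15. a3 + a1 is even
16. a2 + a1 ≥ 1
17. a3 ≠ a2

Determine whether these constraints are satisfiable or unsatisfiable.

Satisfiable

Setting (a1, a2, a3, a4, a5, a6) = (1, 0, 1, 1, 3, 3) satisfies everything: constraint 2: a4 + a6 = 4; constraint 3: a4 + a1 = 2; constraint 7: a5 - a3 = 2, and the others follow.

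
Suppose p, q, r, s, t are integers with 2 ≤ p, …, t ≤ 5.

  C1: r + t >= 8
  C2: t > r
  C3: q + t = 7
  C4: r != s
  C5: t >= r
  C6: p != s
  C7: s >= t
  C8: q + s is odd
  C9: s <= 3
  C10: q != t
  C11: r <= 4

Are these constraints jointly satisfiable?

From constraint 11: r ≤ 4. From constraints 7 and 9: t ≤ s ≤ 3. Hence r + t ≤ 7. But constraint 1 requires r + t ≥ 8, and 8 > 7. Contradiction.

Unsatisfiable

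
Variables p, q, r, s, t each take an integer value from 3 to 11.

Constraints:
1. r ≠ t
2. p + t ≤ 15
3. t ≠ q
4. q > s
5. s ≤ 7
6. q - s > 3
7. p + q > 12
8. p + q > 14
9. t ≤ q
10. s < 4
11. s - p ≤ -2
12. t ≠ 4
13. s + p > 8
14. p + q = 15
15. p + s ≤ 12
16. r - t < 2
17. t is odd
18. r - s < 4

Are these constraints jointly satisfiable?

Satisfiable

Try p = 8, q = 7, r = 4, s = 3, t = 5.
Check constraint 2: p + t = 13; constraint 6: q - s = 4; constraint 7: p + q = 15. The remaining constraints are straightforward to verify.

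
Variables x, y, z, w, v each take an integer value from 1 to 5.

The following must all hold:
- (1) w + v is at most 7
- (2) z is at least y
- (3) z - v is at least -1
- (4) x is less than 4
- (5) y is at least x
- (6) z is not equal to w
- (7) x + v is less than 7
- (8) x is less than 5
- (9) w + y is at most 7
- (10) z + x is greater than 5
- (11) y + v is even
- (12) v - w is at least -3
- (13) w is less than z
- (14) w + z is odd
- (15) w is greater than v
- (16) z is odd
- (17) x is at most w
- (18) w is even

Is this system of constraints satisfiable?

One satisfying assignment is x = 3, y = 3, z = 5, w = 4, v = 3.
For the less obvious constraints — constraint 1: w + v = 7; constraint 3: z - v = 2 — and the others hold by inspection.

Satisfiable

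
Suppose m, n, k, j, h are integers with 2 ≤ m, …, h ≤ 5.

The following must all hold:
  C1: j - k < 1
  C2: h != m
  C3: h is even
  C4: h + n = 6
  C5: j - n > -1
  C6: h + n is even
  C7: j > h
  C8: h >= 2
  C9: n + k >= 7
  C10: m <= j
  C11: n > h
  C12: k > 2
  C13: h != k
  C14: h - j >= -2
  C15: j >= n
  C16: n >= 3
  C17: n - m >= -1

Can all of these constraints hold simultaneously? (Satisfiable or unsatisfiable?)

Satisfiable

Try m = 4, n = 4, k = 4, j = 4, h = 2.
Check constraint 1: j - k = 0; constraint 4: h + n = 6. The remaining constraints are straightforward to verify.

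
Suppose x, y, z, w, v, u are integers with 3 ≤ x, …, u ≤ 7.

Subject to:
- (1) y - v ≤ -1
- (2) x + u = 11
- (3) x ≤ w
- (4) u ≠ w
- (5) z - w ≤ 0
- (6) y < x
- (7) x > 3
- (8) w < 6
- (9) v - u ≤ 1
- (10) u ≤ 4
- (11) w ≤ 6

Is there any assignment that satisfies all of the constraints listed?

From constraints 3 and 11: x ≤ w ≤ 6. From constraint 10: u ≤ 4. Hence x + u ≤ 10. But constraint 2 requires x + u = 11, and 11 > 10. Contradiction.

Unsatisfiable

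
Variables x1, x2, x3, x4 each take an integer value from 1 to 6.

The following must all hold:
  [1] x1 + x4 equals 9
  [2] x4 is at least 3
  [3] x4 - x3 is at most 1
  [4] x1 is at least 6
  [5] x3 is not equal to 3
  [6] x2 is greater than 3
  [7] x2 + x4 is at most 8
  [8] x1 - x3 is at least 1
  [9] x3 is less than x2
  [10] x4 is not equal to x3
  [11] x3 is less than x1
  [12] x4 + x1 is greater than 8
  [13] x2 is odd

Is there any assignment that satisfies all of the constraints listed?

Take x1 = 6, x2 = 5, x3 = 2, x4 = 3. Then constraint 1: x1 + x4 = 9; constraint 3: x4 - x3 = 1, and every other listed constraint is also met.

Satisfiable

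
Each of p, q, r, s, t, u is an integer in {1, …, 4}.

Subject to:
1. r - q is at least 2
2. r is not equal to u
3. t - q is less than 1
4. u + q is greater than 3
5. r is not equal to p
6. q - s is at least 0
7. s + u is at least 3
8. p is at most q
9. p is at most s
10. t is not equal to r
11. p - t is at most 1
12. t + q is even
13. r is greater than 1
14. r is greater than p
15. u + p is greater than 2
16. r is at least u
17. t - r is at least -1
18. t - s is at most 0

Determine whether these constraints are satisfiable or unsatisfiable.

Unsatisfiable

Constraints 1, 6, 17, and 18 give s − t ≥ 0, t − r ≥ -1, r − q ≥ 2, q − s ≥ 0.
Adding all 4 inequalities: the left sides telescope to 0, and the right sides sum to 0 + (-1) + 2 + 0 = 1. So 0 ≥ 1, which is false.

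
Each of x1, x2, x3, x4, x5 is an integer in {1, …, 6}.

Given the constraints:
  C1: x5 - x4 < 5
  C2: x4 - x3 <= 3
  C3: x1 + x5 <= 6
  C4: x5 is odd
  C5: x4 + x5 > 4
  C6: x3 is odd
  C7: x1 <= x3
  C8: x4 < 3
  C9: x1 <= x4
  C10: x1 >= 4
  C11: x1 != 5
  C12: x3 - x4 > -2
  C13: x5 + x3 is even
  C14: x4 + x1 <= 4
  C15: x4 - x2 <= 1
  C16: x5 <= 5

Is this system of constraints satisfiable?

From constraints 9 and 10: x4 ≥ x1 and x1 ≥ 4, so x4 ≥ 4. From constraint 8: x4 ≤ 2. But 2 < 4, so no value of x4 works.

Unsatisfiable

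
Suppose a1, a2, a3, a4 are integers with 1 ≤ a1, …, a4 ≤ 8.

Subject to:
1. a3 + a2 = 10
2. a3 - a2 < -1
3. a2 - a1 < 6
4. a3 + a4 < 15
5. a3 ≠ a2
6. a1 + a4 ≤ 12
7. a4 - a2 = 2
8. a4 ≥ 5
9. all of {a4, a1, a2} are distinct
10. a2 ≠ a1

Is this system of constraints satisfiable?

Setting (a1, a2, a3, a4) = (1, 6, 4, 8) satisfies everything: constraint 1: a3 + a2 = 10; constraint 2: a3 - a2 = -2, and the others follow.

Satisfiable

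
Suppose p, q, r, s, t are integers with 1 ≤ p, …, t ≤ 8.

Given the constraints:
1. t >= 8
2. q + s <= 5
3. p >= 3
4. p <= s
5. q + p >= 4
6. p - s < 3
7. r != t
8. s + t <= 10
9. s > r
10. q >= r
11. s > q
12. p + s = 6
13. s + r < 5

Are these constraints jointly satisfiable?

Unsatisfiable

From constraints 3 and 4: s ≥ p ≥ 3. From constraint 1: t ≥ 8. Hence s + t ≥ 11. But constraint 8 requires s + t ≤ 10, and 10 < 11. Contradiction.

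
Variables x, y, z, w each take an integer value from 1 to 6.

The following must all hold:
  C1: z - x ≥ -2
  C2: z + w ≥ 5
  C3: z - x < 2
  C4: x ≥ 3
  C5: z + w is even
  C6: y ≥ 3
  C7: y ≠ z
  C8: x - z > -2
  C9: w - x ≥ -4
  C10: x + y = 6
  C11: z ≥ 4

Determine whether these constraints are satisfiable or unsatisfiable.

Satisfiable

One satisfying assignment is x = 3, y = 3, z = 4, w = 2.
For the less obvious constraints — constraint 1: z - x = 1; constraint 2: z + w = 6 — and the others hold by inspection.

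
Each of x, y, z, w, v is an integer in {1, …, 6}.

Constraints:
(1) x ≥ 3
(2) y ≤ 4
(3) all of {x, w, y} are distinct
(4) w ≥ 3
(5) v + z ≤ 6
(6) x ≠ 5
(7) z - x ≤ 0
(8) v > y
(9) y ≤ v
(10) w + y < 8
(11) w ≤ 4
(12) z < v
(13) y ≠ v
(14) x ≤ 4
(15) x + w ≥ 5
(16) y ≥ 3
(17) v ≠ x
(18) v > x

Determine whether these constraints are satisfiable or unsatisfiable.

Constraints 1, 2, 4, 11, 14, and 16 confine each of x, w, y to the 2 values {3, 4}.
Constraint 3 requires all 3 of them to be distinct, but only 2 values are available — impossible by the pigeonhole principle.

Unsatisfiable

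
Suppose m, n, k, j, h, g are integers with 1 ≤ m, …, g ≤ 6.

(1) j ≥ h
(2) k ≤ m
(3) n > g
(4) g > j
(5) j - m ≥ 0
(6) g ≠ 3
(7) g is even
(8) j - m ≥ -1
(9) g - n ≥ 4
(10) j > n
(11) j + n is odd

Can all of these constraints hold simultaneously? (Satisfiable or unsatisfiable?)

Constraints 3, 4, and 10 give j < g, g < n, n < j. Chaining: j < g < n < j, which forces j < j — impossible.

Unsatisfiable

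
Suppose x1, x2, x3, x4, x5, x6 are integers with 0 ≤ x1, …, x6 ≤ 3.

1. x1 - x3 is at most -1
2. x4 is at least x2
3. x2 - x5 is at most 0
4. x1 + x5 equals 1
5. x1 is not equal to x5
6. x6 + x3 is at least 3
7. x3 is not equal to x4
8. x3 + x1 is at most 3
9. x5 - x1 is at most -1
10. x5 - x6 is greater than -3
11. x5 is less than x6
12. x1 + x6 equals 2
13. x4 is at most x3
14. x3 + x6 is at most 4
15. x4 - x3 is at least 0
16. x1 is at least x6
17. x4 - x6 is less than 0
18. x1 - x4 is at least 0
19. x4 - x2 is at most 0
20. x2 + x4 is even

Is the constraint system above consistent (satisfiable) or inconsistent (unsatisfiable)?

Unsatisfiable

Constraints 1, 3, 9, 15, and 19 give x5 − x2 ≥ 0, x2 − x4 ≥ 0, x4 − x3 ≥ 0, x3 − x1 ≥ 1, x1 − x5 ≥ 1.
Adding all 5 inequalities: the left sides telescope to 0, and the right sides sum to 0 + 0 + 0 + 1 + 1 = 2. So 0 ≥ 2, which is false.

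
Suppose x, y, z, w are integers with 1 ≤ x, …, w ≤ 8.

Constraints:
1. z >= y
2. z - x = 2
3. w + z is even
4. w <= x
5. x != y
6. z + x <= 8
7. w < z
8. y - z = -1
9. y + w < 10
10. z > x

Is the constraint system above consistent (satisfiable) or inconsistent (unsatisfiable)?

Satisfiable

One satisfying assignment is x = 3, y = 4, z = 5, w = 3.
For the less obvious constraints — constraint 2: z - x = 2; constraint 6: z + x = 8; constraint 8: y - z = -1 — and the others hold by inspection.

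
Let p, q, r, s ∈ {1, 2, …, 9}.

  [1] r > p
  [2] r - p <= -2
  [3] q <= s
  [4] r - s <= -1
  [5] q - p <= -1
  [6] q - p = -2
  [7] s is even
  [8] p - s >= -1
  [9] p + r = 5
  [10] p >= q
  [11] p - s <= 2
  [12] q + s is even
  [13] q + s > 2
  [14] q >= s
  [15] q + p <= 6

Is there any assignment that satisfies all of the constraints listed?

Constraints 1, 4, 5, and 14 give s ≤ q, q < p, p < r, r < s. Chaining: s ≤ q < p < r < s, which forces s < s — impossible.

Unsatisfiable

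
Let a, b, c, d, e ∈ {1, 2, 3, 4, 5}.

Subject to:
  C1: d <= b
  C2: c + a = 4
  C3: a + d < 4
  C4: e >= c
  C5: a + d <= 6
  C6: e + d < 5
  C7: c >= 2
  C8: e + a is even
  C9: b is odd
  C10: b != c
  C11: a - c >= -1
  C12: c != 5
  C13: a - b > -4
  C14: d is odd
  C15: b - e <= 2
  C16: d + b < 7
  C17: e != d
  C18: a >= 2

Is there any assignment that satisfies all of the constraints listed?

Satisfiable

One satisfying assignment is a = 2, b = 3, c = 2, d = 1, e = 2.
For the less obvious constraints — constraint 2: c + a = 4; constraint 3: a + d = 3; constraint 5: a + d = 3 — and the others hold by inspection.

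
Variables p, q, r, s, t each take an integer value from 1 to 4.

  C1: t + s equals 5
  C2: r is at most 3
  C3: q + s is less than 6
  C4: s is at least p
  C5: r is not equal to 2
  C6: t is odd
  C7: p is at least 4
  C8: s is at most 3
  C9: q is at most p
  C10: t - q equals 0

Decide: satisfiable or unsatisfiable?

Unsatisfiable

From constraint 7: p ≥ 4. From constraints 4 and 8: p ≤ s and s ≤ 3, so p ≤ 3. But 3 < 4, so no value of p works.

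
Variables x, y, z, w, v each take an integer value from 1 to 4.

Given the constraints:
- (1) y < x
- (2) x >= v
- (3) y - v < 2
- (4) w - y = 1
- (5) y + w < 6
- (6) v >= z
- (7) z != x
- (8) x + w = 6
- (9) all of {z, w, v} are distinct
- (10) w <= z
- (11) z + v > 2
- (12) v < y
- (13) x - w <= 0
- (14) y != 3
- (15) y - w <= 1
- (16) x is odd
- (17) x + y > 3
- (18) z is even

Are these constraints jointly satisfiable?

Constraints 1, 6, 10, 12, and 13 give v < y, y < x, x ≤ w, w ≤ z, z ≤ v. Chaining: v < y < x ≤ w ≤ z ≤ v, which forces v < v — impossible.

Unsatisfiable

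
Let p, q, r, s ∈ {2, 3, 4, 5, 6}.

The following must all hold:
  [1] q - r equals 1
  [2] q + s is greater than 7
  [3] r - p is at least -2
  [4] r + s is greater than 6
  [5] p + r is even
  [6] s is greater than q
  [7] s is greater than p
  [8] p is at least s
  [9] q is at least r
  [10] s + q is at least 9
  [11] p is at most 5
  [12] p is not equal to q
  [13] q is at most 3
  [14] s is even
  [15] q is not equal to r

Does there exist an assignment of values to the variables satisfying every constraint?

Unsatisfiable

From constraints 8 and 11: s ≤ p ≤ 5. From constraint 13: q ≤ 3. Hence s + q ≤ 8. But constraint 10 requires s + q ≥ 9, and 9 > 8. Contradiction.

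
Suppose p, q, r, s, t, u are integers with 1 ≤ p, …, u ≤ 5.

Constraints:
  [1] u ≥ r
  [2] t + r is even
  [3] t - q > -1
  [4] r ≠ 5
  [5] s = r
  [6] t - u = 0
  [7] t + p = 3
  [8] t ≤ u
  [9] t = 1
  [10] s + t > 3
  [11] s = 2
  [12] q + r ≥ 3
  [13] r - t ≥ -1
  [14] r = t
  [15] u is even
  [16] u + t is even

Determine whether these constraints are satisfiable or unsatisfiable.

Unsatisfiable

Constraint 11 fixes s = 2 and constraint 9 fixes t = 1. Constraints 5 and 14 give s = r = t, so s = t. But 2 ≠ 1 — contradiction.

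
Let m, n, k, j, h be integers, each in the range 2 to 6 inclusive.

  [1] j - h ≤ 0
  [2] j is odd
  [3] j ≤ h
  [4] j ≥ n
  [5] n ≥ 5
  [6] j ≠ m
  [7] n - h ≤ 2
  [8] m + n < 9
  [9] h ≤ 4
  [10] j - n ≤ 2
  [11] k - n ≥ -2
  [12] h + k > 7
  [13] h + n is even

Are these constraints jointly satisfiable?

Unsatisfiable

From constraints 4 and 5: j ≥ n and n ≥ 5, so j ≥ 5. From constraints 3 and 9: j ≤ h and h ≤ 4, so j ≤ 4. But 4 < 5, so no value of j works.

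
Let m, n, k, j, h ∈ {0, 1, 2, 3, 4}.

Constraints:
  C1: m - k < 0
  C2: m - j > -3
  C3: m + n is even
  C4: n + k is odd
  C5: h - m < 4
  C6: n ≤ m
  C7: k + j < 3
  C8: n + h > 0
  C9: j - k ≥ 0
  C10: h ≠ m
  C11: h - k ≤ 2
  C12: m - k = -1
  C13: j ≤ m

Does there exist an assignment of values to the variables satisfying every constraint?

Constraints 1, 9, and 13 give m < k, k ≤ j, j ≤ m. Chaining: m < k ≤ j ≤ m, which forces m < m — impossible.

Unsatisfiable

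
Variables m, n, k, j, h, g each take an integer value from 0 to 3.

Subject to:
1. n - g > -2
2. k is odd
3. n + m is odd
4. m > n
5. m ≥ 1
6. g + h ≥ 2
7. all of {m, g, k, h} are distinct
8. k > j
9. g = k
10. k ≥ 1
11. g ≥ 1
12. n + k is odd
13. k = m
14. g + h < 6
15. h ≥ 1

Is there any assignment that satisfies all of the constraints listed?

Constraints 5, 10, 11, and 15 confine each of m, g, k, h to the 3 values {1, …, 3} (the domain already gives each ≤ 3).
Constraint 7 requires all 4 of them to be distinct, but only 3 values are available — impossible by the pigeonhole principle.

Unsatisfiable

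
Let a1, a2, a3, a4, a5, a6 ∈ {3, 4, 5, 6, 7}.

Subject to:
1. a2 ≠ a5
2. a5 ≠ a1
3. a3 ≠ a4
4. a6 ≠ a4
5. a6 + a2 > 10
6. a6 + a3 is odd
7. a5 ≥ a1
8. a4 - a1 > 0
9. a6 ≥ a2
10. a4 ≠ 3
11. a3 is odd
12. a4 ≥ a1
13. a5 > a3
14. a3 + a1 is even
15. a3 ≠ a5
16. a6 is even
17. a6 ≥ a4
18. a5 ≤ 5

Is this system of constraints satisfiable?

Satisfiable

Try a1 = 3, a2 = 6, a3 = 3, a4 = 4, a5 = 5, a6 = 6.
Check constraint 5: a6 + a2 = 12; constraint 6: a6 + a3 = 9 is odd; constraint 8: a4 - a1 = 1. The remaining constraints are straightforward to verify.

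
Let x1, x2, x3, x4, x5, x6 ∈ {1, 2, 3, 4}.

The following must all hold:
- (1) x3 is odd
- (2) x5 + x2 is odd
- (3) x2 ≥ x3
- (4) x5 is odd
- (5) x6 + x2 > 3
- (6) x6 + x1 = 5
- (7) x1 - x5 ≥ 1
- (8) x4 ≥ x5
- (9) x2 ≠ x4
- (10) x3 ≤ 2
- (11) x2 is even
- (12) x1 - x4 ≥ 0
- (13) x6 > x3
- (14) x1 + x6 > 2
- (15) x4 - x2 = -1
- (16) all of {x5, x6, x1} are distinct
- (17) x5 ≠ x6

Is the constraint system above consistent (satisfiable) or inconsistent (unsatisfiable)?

Satisfiable

Setting (x1, x2, x3, x4, x5, x6) = (3, 2, 1, 1, 1, 2) satisfies everything: constraint 5: x6 + x2 = 4; constraint 6: x6 + x1 = 5, and the others follow.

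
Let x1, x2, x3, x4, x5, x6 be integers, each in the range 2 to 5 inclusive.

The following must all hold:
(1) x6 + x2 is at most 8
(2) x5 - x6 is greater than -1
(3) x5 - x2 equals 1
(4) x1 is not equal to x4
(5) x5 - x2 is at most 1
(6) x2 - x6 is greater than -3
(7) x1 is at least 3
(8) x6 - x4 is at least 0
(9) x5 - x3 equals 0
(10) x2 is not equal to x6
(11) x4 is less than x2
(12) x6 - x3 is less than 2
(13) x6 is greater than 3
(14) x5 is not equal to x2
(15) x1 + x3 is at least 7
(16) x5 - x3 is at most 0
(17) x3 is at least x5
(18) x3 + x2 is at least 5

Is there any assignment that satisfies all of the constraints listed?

The assignment x1 = 4, x2 = 3, x3 = 4, x4 = 2, x5 = 4, x6 = 4 works:
  constraint 1 holds since x6 + x2 = 7.
  constraint 2 holds since x5 - x6 = 0.
  constraint 3 holds since x5 - x2 = 1.
The rest check out directly.

Satisfiable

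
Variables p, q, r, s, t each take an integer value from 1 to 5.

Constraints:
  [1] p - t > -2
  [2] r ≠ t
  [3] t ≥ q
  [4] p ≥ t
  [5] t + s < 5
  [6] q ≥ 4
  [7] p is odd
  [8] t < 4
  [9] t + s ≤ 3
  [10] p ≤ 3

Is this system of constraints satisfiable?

Unsatisfiable

From constraints 3 and 6: t ≥ q and q ≥ 4, so t ≥ 4. From constraints 4 and 10: t ≤ p and p ≤ 3, so t ≤ 3. But 3 < 4, so no value of t works.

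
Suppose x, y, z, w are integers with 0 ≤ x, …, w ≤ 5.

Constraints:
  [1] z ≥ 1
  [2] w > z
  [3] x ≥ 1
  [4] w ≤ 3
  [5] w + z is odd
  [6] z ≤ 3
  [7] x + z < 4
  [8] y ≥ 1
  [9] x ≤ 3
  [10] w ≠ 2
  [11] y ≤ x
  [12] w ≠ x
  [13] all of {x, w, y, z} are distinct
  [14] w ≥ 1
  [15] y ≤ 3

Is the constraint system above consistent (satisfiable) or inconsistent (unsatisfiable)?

Constraints 1, 3, 4, 6, 8, 9, 14, and 15 confine each of x, w, y, z to the 3 values {1, …, 3}.
Constraint 13 requires all 4 of them to be distinct, but only 3 values are available — impossible by the pigeonhole principle.

Unsatisfiable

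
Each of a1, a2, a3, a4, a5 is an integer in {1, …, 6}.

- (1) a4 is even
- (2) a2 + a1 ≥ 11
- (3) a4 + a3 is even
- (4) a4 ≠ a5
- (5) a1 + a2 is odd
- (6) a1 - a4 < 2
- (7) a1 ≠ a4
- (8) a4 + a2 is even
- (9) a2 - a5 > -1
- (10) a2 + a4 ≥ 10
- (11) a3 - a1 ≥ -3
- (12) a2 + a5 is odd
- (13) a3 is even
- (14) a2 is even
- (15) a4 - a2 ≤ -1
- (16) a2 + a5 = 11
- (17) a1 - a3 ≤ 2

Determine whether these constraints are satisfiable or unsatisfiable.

Take a1 = 5, a2 = 6, a3 = 4, a4 = 4, a5 = 5. Then constraint 2: a2 + a1 = 11; constraint 6: a1 - a4 = 1, and every other listed constraint is also met.

Satisfiable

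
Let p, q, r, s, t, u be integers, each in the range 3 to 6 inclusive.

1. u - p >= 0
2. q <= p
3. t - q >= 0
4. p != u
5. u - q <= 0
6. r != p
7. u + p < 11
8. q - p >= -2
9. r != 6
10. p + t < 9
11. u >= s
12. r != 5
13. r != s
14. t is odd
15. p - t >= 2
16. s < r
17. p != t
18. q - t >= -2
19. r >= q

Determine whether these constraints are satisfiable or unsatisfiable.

Unsatisfiable

Constraints 1, 3, 5, and 15 give t − q ≥ 0, q − u ≥ 0, u − p ≥ 0, p − t ≥ 2.
Adding all 4 inequalities: the left sides telescope to 0, and the right sides sum to 0 + 0 + 0 + 2 = 2. So 0 ≥ 2, which is false.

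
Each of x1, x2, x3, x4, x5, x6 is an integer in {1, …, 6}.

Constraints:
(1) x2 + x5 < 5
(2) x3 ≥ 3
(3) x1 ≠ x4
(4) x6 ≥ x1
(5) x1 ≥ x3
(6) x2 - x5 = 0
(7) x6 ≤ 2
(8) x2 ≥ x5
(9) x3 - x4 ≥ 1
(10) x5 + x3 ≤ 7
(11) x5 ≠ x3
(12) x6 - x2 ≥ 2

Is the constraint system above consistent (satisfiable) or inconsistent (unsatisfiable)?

From constraints 2 and 5: x1 ≥ x3 and x3 ≥ 3, so x1 ≥ 3. From constraints 4 and 7: x1 ≤ x6 and x6 ≤ 2, so x1 ≤ 2. But 2 < 3, so no value of x1 works.

Unsatisfiable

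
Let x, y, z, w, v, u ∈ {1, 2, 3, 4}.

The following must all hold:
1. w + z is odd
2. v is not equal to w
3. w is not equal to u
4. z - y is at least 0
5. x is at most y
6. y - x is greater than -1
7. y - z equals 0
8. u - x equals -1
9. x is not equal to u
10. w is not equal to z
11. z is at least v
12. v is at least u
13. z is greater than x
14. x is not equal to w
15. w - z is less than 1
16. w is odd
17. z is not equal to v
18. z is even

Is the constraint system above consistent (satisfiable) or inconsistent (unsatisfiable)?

Try x = 2, y = 4, z = 4, w = 3, v = 2, u = 1.
Check constraint 4: z - y = 0; constraint 6: y - x = 2. The remaining constraints are straightforward to verify.

Satisfiable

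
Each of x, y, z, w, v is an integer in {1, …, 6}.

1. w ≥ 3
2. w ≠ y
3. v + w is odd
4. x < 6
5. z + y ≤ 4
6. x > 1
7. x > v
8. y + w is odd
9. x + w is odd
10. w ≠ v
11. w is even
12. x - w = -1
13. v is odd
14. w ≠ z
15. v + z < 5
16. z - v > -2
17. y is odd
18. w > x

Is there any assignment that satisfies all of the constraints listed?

One satisfying assignment is x = 5, y = 1, z = 1, w = 6, v = 1.
For the less obvious constraints — constraint 5: z + y = 2; constraint 12: x - w = -1; constraint 15: v + z = 2 — and the others hold by inspection.

Satisfiable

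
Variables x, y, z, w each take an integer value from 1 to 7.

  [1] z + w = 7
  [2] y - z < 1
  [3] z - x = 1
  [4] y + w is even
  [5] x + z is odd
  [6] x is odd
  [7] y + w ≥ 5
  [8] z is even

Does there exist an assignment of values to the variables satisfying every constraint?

Satisfiable

Take x = 5, y = 5, z = 6, w = 1. Then constraint 1: z + w = 7; constraint 2: y - z = -1, and every other listed constraint is also met.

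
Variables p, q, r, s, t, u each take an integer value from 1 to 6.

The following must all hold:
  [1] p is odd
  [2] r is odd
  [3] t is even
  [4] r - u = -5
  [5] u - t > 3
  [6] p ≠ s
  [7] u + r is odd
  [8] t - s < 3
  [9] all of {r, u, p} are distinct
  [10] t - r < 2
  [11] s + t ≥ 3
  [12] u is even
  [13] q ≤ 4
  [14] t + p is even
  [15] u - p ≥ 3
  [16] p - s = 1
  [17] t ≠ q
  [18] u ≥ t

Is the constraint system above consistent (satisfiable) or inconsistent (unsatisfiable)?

Unsatisfiable

Constraint 3 makes t even and constraint 1 makes p odd, so t + p must be odd. Constraint 14 says t + p is even — contradiction.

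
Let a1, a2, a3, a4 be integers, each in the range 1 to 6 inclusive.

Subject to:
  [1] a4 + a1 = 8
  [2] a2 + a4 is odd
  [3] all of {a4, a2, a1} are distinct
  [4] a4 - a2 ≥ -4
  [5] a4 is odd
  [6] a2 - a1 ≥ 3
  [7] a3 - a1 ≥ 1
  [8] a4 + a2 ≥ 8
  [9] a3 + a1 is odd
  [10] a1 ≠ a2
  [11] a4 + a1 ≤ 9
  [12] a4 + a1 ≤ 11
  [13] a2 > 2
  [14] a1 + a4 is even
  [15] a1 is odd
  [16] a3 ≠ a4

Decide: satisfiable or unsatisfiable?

Setting (a1, a2, a3, a4) = (3, 6, 6, 5) satisfies everything: constraint 1: a4 + a1 = 8; constraint 4: a4 - a2 = -1, and the others follow.

Satisfiable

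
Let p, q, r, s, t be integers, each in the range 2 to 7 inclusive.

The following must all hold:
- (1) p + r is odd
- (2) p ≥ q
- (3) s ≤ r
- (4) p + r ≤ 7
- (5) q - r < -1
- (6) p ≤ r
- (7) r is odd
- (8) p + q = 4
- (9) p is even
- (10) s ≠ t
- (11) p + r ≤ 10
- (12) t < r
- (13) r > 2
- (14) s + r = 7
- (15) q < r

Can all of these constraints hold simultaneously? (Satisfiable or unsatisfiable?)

The assignment p = 2, q = 2, r = 5, s = 2, t = 4 works:
  constraint 4 holds since p + r = 7.
  constraint 5 holds since q - r = -3.
  constraint 8 holds since p + q = 4.
The rest check out directly.

Satisfiable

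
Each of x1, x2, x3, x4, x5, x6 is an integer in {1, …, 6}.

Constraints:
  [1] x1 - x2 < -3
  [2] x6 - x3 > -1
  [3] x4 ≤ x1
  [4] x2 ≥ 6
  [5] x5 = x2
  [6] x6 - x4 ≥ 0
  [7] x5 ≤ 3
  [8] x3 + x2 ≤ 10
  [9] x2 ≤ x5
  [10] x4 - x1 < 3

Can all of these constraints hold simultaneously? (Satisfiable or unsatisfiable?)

Unsatisfiable

From constraint 4: x2 ≥ 6. From constraints 7 and 9: x2 ≤ x5 and x5 ≤ 3, so x2 ≤ 3. But 3 < 6, so no value of x2 works.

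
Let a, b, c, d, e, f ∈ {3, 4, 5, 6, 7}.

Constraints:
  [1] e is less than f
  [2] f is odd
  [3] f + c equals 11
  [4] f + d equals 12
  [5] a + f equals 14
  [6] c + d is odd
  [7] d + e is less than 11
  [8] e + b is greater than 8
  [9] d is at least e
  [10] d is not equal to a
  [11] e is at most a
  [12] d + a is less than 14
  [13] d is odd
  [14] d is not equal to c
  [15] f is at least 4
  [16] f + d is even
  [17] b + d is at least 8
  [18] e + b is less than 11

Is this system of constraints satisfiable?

Satisfiable

Setting (a, b, c, d, e, f) = (7, 6, 4, 5, 4, 7) satisfies everything: constraint 3: f + c = 11; constraint 4: f + d = 12; constraint 5: a + f = 14, and the others follow.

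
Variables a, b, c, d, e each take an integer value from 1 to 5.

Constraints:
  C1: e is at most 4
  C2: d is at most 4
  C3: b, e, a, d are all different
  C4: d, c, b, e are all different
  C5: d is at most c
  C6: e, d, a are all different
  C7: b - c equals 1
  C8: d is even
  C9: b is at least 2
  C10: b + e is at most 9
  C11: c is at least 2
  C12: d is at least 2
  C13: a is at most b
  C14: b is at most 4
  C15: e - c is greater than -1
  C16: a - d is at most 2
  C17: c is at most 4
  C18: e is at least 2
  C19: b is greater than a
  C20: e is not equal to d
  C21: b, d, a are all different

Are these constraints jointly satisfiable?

Constraints 1, 2, 9, 11, 12, 14, 17, and 18 confine each of d, c, b, e to the 3 values {2, …, 4}.
Constraint 4 requires all 4 of them to be distinct, but only 3 values are available — impossible by the pigeonhole principle.

Unsatisfiable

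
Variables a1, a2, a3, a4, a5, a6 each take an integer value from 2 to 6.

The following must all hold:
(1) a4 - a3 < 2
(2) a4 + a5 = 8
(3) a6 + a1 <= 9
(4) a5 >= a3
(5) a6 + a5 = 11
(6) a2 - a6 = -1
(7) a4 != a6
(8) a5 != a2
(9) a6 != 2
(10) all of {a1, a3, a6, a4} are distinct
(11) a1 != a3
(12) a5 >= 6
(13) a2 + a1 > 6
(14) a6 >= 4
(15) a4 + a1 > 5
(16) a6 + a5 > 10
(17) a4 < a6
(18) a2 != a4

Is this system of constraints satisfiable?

Satisfiable

Take a1 = 4, a2 = 4, a3 = 3, a4 = 2, a5 = 6, a6 = 5. Then constraint 1: a4 - a3 = -1; constraint 2: a4 + a5 = 8; constraint 3: a6 + a1 = 9, and every other listed constraint is also met.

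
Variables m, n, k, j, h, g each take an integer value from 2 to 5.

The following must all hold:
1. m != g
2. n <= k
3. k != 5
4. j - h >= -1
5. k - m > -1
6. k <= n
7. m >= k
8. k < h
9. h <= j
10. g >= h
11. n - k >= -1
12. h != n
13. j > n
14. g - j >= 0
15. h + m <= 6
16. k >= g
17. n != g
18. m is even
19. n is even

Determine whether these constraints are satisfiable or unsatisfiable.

Unsatisfiable

Constraints 8, 9, 14, and 16 give k < h, h ≤ j, j ≤ g, g ≤ k. Chaining: k < h ≤ j ≤ g ≤ k, which forces k < k — impossible.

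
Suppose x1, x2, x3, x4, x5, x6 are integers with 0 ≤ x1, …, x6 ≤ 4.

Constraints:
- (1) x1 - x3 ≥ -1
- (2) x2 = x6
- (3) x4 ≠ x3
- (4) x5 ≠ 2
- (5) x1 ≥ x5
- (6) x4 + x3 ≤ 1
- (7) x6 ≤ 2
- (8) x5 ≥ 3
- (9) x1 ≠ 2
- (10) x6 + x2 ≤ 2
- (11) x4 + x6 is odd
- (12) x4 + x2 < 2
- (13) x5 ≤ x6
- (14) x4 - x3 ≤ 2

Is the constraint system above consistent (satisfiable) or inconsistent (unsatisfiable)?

Unsatisfiable

From constraints 8 and 13: x6 ≥ x5 and x5 ≥ 3, so x6 ≥ 3. From constraint 7: x6 ≤ 2. But 2 < 3, so no value of x6 works.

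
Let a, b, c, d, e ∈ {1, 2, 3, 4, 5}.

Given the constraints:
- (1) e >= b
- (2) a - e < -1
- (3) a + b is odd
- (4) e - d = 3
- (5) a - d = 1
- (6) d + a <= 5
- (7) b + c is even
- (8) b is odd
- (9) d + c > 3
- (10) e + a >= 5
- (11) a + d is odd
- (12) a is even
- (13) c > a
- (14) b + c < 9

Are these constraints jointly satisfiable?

Satisfiable

One satisfying assignment is a = 2, b = 1, c = 5, d = 1, e = 4.
For the less obvious constraints — constraint 2: a - e = -2; constraint 4: e - d = 3; constraint 5: a - d = 1 — and the others hold by inspection.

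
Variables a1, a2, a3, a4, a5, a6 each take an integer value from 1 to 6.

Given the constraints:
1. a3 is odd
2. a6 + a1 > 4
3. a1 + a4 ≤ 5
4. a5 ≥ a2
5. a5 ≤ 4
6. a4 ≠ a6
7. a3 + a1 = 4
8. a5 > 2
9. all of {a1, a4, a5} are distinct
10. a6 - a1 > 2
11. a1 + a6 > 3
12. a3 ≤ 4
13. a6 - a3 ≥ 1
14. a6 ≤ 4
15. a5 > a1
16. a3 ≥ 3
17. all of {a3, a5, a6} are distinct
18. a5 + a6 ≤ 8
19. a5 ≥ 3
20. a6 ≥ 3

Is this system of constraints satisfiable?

Unsatisfiable

Constraints 5, 12, 14, 16, 19, and 20 confine each of a3, a5, a6 to the 2 values {3, 4}.
Constraint 17 requires all 3 of them to be distinct, but only 2 values are available — impossible by the pigeonhole principle.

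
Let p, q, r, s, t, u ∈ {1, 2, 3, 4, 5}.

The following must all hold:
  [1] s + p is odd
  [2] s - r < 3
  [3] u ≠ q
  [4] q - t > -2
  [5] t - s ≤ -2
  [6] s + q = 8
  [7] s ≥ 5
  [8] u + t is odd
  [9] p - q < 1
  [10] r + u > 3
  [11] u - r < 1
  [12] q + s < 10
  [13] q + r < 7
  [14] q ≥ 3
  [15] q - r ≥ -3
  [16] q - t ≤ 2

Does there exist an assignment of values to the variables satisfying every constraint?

The assignment p = 2, q = 3, r = 3, s = 5, t = 2, u = 1 works:
  constraint 2 holds since s - r = 2.
  constraint 4 holds since q - t = 1.
  constraint 5 holds since t - s = -3.
The rest check out directly.

Satisfiable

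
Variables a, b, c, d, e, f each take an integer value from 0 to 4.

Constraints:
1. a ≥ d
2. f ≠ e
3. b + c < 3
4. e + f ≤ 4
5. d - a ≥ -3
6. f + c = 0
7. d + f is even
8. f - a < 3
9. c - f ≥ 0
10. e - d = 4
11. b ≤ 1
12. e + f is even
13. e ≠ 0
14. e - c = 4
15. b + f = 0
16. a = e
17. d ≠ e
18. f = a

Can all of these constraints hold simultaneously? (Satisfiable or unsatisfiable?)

Unsatisfiable

From constraints 16 and 18, f = a = e, so f = e. But constraint 2 says f ≠ e. Contradiction.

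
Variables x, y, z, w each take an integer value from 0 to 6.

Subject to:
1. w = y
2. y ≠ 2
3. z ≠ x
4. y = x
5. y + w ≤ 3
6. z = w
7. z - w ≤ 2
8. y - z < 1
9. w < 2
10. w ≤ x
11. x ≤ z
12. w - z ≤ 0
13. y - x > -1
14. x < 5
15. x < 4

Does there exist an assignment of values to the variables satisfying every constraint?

From constraints 1, 4, and 6, z = w = y = x, so z = x. But constraint 3 says z ≠ x. Contradiction.

Unsatisfiable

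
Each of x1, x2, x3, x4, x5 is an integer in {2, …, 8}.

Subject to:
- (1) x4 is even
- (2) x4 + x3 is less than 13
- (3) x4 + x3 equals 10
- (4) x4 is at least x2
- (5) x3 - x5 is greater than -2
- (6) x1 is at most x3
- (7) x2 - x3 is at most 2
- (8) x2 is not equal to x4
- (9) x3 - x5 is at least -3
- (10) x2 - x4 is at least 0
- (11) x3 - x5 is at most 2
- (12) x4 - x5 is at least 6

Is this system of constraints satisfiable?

Unsatisfiable

Constraints 7, 10, 11, and 12 give x5 − x3 ≥ -2, x3 − x2 ≥ -2, x2 − x4 ≥ 0, x4 − x5 ≥ 6.
Adding all 4 inequalities: the left sides telescope to 0, and the right sides sum to (-2) + (-2) + 0 + 6 = 2. So 0 ≥ 2, which is false.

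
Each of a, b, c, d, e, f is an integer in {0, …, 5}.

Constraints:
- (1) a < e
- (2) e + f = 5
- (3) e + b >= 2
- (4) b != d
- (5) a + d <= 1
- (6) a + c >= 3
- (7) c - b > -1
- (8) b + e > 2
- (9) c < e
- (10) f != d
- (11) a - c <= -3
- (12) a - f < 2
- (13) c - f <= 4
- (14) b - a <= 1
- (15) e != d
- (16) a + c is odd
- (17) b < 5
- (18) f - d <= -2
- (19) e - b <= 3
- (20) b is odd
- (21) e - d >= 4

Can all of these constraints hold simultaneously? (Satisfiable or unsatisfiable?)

Unsatisfiable

Constraints 11, 13, 14, 18, 19, and 21 give f − c ≥ -4, c − a ≥ 3, a − b ≥ -1, b − e ≥ -3, e − d ≥ 4, d − f ≥ 2.
Adding all 6 inequalities: the left sides telescope to 0, and the right sides sum to (-4) + 3 + (-1) + (-3) + 4 + 2 = 1. So 0 ≥ 1, which is false.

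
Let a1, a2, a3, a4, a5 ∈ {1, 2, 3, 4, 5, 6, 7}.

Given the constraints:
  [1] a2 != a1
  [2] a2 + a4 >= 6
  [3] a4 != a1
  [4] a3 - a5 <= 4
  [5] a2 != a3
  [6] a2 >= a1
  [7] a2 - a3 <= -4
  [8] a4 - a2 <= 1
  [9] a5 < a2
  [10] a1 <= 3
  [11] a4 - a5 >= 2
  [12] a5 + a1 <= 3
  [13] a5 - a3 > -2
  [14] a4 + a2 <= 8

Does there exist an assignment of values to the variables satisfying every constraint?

Constraints 4, 7, 8, and 11 give a4 − a5 ≥ 2, a5 − a3 ≥ -4, a3 − a2 ≥ 4, a2 − a4 ≥ -1.
Adding all 4 inequalities: the left sides telescope to 0, and the right sides sum to 2 + (-4) + 4 + (-1) = 1. So 0 ≥ 1, which is false.

Unsatisfiable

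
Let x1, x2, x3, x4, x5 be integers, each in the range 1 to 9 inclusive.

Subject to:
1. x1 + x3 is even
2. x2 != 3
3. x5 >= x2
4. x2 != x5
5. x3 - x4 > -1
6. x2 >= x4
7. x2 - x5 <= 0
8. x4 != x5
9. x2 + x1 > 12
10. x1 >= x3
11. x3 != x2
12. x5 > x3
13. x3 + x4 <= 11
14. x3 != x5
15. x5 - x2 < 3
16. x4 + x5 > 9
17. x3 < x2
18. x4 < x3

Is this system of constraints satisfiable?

Satisfiable

One satisfying assignment is x1 = 9, x2 = 6, x3 = 5, x4 = 4, x5 = 7.
For the less obvious constraints — constraint 5: x3 - x4 = 1; constraint 7: x2 - x5 = -1 — and the others hold by inspection.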